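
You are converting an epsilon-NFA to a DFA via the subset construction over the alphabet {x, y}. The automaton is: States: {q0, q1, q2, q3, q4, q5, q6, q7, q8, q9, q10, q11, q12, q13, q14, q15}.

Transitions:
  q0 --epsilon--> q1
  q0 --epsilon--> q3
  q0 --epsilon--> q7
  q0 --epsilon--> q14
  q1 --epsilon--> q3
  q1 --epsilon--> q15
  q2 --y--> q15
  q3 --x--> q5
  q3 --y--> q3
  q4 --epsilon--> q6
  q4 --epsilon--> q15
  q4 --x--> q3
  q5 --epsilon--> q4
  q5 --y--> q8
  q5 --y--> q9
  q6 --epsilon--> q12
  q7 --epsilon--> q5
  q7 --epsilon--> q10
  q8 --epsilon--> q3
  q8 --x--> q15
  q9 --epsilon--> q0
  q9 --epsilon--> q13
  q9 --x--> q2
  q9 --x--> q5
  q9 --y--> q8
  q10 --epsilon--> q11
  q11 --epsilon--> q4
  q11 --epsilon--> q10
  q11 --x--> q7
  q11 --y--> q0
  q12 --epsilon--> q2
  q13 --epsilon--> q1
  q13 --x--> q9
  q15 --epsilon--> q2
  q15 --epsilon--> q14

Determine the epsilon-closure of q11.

{q2, q4, q6, q10, q11, q12, q14, q15}

Start with {q11}.
From q11 via epsilon: add q4, q10.
From q4 via epsilon: add q6, q15.
From q6 via epsilon: add q12.
From q15 via epsilon: add q2, q14.
No new states can be added; the closed set is {q2, q4, q6, q10, q11, q12, q14, q15}.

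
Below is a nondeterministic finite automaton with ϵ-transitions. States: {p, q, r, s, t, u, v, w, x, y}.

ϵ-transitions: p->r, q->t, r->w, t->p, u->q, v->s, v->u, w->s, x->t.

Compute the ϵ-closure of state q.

Start with {q}.
From q via ϵ: add t.
From t via ϵ: add p.
From p via ϵ: add r.
From r via ϵ: add w.
From w via ϵ: add s.
No new states can be added; the closed set is {p, q, r, s, t, w}.

{p, q, r, s, t, w}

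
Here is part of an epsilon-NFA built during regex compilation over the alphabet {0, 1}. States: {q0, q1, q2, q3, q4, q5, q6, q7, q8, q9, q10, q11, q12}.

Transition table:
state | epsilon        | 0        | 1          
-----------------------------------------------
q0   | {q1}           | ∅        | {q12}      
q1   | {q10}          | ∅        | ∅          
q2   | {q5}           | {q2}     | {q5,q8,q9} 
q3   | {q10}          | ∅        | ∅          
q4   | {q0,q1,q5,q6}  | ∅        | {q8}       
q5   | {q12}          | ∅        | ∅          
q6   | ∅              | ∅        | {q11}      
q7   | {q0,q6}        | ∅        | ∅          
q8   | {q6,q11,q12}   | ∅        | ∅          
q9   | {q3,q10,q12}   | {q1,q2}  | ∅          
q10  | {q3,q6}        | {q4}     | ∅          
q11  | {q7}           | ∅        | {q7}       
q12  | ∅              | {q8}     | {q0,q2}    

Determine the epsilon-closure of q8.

{q0, q1, q3, q6, q7, q8, q10, q11, q12}

Start with {q8}.
From q8 via epsilon: add q6, q11, q12.
From q11 via epsilon: add q7.
From q7 via epsilon: add q0.
From q0 via epsilon: add q1.
From q1 via epsilon: add q10.
From q10 via epsilon: add q3.
No new states can be added; the closed set is {q0, q1, q3, q6, q7, q8, q10, q11, q12}.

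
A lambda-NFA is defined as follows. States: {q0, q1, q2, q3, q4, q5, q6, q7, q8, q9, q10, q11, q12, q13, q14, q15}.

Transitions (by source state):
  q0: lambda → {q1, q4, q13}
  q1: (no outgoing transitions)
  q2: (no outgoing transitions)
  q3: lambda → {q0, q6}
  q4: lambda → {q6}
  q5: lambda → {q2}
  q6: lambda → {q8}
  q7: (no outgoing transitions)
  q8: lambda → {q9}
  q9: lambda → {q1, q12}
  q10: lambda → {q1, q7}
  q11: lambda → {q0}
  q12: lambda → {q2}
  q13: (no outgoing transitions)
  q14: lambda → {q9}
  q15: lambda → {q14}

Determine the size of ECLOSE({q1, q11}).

Start with {q1, q11}.
From q11 via lambda: add q0.
From q0 via lambda: add q4, q13.
From q4 via lambda: add q6.
From q6 via lambda: add q8.
From q8 via lambda: add q9.
From q9 via lambda: add q12.
From q12 via lambda: add q2.
lambda-closure = {q0, q1, q2, q4, q6, q8, q9, q11, q12, q13}, which has 10 states.

10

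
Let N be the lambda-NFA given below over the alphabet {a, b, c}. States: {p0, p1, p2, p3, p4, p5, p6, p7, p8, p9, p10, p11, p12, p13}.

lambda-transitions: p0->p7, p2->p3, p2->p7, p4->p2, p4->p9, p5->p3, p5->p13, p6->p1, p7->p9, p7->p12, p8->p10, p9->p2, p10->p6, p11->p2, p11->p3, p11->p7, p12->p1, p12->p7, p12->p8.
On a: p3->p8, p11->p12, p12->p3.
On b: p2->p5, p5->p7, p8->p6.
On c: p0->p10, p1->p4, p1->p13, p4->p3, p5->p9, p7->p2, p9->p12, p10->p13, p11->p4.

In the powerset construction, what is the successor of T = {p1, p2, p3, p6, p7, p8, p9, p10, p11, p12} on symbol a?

p3 on a → {p8}.
p11 on a → {p12}.
p12 on a → {p3}.
No a-transition from p1, p2, p6, p7, p8, p9, p10.
Union after reading a: {p3, p8, p12}.
Now take the lambda-closure:
From p8 via lambda: add p10.
From p12 via lambda: add p1, p7.
From p7 via lambda: add p9.
From p10 via lambda: add p6.
From p9 via lambda: add p2.
No new states can be added; the closed set is {p1, p2, p3, p6, p7, p8, p9, p10, p12}.

{p1, p2, p3, p6, p7, p8, p9, p10, p12}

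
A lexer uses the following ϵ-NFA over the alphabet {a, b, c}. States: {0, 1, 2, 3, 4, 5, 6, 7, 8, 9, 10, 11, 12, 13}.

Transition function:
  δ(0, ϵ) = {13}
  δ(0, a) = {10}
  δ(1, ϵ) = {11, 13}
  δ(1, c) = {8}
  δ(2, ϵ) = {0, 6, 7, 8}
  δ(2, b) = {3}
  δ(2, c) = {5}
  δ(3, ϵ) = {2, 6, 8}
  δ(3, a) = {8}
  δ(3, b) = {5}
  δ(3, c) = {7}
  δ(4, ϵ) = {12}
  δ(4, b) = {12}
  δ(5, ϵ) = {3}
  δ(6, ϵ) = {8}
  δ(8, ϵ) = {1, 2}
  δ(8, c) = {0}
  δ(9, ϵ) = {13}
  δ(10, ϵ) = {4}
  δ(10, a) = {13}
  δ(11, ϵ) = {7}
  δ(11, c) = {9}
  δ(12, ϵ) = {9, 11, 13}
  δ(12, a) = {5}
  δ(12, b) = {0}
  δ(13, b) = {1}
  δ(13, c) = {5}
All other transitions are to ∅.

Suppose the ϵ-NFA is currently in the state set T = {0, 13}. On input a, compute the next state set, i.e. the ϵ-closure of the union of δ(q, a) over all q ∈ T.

{4, 7, 9, 10, 11, 12, 13}

0 on a → {10}.
No a-transition from 13.
Union after reading a: {10}.
Now take the ϵ-closure:
From 10 via ϵ: add 4.
From 4 via ϵ: add 12.
From 12 via ϵ: add 9, 11, 13.
From 11 via ϵ: add 7.
No new states can be added; the closed set is {4, 7, 9, 10, 11, 12, 13}.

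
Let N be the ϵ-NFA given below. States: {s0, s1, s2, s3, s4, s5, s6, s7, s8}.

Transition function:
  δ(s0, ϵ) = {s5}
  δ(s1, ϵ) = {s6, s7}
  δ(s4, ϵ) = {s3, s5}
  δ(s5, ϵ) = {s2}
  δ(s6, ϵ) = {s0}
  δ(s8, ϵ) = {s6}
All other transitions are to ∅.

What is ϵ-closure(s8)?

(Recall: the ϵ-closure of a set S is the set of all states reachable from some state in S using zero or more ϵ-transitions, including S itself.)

{s0, s2, s5, s6, s8}

Start with {s8}.
From s8 via ϵ: add s6.
From s6 via ϵ: add s0.
From s0 via ϵ: add s5.
From s5 via ϵ: add s2.
No new states can be added; the closed set is {s0, s2, s5, s6, s8}.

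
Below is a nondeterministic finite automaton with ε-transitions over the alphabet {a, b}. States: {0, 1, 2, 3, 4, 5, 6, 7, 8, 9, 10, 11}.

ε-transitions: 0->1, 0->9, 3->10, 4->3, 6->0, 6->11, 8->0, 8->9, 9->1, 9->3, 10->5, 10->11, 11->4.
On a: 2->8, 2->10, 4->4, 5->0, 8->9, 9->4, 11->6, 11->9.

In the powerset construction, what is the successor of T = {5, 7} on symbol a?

{0, 1, 3, 4, 5, 9, 10, 11}

5 on a → {0}.
No a-transition from 7.
Union after reading a: {0}.
Now take the ε-closure:
From 0 via ε: add 1, 9.
From 9 via ε: add 3.
From 3 via ε: add 10.
From 10 via ε: add 5, 11.
From 11 via ε: add 4.
No new states can be added; the closed set is {0, 1, 3, 4, 5, 9, 10, 11}.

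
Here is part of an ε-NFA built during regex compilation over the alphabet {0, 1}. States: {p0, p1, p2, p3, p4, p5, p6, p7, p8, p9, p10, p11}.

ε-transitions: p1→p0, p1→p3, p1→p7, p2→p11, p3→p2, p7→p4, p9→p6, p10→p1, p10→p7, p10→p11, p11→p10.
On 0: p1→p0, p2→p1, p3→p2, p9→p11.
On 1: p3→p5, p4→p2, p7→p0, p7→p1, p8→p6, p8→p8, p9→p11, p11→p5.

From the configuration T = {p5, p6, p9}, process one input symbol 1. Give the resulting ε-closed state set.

{p0, p1, p2, p3, p4, p7, p10, p11}

p9 on 1 → {p11}.
No 1-transition from p5, p6.
Union after reading 1: {p11}.
Now take the ε-closure:
From p11 via ε: add p10.
From p10 via ε: add p1, p7.
From p1 via ε: add p0, p3.
From p7 via ε: add p4.
From p3 via ε: add p2.
No new states can be added; the closed set is {p0, p1, p2, p3, p4, p7, p10, p11}.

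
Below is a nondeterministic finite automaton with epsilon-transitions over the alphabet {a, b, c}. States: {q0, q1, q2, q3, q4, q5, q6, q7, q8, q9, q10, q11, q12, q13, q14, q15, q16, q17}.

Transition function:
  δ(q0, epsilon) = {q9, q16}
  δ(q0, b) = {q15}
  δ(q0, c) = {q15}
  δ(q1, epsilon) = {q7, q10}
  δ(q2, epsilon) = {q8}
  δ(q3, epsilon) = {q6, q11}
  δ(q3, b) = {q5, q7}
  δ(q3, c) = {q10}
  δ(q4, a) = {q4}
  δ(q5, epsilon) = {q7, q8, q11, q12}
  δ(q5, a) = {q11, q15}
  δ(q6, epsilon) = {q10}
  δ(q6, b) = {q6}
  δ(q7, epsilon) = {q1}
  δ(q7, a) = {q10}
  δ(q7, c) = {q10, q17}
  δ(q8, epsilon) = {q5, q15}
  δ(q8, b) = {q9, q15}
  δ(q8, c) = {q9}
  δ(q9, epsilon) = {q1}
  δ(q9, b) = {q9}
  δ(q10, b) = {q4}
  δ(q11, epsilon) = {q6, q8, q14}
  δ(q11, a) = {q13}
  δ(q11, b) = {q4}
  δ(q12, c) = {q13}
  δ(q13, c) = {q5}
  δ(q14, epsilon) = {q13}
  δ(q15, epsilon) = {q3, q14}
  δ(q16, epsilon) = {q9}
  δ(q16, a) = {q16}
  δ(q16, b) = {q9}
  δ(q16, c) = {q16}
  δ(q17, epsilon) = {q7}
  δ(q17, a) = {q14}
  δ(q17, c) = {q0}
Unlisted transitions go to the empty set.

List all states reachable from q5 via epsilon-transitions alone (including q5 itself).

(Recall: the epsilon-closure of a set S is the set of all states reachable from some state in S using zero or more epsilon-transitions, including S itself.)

Start with {q5}.
From q5 via epsilon: add q7, q8, q11, q12.
From q7 via epsilon: add q1.
From q8 via epsilon: add q15.
From q11 via epsilon: add q6, q14.
From q1 via epsilon: add q10.
From q14 via epsilon: add q13.
From q15 via epsilon: add q3.
No new states can be added; the closed set is {q1, q3, q5, q6, q7, q8, q10, q11, q12, q13, q14, q15}.

{q1, q3, q5, q6, q7, q8, q10, q11, q12, q13, q14, q15}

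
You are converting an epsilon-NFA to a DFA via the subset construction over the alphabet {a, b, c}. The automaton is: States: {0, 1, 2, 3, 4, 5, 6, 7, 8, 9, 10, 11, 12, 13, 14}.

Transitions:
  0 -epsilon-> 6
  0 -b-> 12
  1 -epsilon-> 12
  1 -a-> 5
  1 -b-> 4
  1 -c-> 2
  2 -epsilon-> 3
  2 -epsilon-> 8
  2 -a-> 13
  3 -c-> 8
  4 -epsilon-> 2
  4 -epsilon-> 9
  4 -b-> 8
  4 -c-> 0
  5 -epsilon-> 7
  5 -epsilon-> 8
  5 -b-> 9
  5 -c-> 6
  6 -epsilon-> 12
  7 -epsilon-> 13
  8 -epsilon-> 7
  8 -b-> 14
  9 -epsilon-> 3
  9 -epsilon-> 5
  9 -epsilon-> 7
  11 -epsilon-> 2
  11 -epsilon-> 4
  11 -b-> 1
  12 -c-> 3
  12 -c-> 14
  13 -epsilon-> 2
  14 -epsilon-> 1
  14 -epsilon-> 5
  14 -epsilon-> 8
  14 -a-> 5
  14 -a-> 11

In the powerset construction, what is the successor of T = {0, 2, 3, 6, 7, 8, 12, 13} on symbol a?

{2, 3, 7, 8, 13}

2 on a → {13}.
No a-transition from 0, 3, 6, 7, 8, 12, 13.
Union after reading a: {13}.
Now take the epsilon-closure:
From 13 via epsilon: add 2.
From 2 via epsilon: add 3, 8.
From 8 via epsilon: add 7.
No new states can be added; the closed set is {2, 3, 7, 8, 13}.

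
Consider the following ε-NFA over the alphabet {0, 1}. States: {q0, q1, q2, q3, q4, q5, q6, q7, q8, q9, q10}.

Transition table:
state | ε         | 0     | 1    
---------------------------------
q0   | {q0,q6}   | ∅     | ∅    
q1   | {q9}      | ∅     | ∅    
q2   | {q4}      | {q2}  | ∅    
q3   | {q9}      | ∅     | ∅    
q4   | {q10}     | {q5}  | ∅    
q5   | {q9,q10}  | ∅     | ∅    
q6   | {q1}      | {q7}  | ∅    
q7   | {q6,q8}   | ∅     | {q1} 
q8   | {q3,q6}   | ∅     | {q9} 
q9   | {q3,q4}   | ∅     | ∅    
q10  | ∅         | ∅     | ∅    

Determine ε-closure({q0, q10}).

Start with {q0, q10}.
From q0 via ε: add q6.
From q6 via ε: add q1.
From q1 via ε: add q9.
From q9 via ε: add q3, q4.
No new states can be added; the closed set is {q0, q1, q3, q4, q6, q9, q10}.

{q0, q1, q3, q4, q6, q9, q10}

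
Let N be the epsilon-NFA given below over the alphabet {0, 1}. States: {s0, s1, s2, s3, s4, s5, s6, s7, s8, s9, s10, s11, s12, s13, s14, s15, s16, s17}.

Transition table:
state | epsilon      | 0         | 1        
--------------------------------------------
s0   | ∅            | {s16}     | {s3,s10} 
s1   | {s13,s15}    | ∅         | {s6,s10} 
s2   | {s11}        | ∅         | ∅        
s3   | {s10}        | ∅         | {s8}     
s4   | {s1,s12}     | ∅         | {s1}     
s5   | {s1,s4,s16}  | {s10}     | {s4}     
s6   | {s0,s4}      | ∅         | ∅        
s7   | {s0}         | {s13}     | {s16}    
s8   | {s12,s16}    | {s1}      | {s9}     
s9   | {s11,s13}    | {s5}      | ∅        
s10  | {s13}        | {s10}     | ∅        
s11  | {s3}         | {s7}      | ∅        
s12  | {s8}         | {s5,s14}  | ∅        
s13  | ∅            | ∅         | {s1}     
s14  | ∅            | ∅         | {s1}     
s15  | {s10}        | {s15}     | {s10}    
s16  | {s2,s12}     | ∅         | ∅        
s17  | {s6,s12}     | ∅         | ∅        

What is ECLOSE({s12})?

Start with {s12}.
From s12 via epsilon: add s8.
From s8 via epsilon: add s16.
From s16 via epsilon: add s2.
From s2 via epsilon: add s11.
From s11 via epsilon: add s3.
From s3 via epsilon: add s10.
From s10 via epsilon: add s13.
No new states can be added; the closed set is {s2, s3, s8, s10, s11, s12, s13, s16}.

{s2, s3, s8, s10, s11, s12, s13, s16}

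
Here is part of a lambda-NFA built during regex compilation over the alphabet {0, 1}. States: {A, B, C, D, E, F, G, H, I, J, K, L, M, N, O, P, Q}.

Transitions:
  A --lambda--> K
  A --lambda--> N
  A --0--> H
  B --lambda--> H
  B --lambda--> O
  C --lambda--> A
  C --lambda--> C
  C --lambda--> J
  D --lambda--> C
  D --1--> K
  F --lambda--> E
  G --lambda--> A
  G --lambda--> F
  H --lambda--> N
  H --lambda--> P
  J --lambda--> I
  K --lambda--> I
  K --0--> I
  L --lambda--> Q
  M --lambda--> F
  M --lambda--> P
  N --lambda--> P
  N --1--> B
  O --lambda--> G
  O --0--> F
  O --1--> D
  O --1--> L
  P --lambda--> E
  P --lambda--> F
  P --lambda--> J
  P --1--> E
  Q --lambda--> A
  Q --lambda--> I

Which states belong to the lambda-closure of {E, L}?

Start with {E, L}.
From L via lambda: add Q.
From Q via lambda: add A, I.
From A via lambda: add K, N.
From N via lambda: add P.
From P via lambda: add F, J.
No new states can be added; the closed set is {A, E, F, I, J, K, L, N, P, Q}.

{A, E, F, I, J, K, L, N, P, Q}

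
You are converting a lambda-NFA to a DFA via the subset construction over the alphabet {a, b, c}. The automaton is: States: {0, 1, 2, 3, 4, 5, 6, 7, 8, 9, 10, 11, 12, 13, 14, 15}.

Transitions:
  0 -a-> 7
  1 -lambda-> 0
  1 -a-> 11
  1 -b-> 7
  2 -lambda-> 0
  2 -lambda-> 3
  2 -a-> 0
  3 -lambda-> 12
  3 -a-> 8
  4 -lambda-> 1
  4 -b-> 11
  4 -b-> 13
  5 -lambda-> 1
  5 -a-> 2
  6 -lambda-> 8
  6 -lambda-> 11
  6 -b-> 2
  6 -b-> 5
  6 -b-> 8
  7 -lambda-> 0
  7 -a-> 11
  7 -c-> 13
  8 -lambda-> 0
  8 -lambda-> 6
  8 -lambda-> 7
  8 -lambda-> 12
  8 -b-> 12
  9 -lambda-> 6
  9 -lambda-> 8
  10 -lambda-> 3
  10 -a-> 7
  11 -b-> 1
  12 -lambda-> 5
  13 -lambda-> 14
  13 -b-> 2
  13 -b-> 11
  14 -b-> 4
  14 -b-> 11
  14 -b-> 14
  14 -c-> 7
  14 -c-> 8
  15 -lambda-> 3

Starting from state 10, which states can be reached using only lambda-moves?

{0, 1, 3, 5, 10, 12}

Start with {10}.
From 10 via lambda: add 3.
From 3 via lambda: add 12.
From 12 via lambda: add 5.
From 5 via lambda: add 1.
From 1 via lambda: add 0.
No new states can be added; the closed set is {0, 1, 3, 5, 10, 12}.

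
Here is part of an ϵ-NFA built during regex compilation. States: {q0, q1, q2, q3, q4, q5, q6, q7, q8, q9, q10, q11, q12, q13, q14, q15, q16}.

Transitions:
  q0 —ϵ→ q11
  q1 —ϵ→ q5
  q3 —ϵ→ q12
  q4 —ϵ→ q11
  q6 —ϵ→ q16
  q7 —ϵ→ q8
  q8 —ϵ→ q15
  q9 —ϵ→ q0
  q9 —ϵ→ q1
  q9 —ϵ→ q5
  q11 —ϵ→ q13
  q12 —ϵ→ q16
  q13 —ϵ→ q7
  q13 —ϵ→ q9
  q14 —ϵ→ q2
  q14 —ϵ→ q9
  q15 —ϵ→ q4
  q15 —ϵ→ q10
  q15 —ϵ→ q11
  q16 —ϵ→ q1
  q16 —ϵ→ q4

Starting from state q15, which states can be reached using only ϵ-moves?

Start with {q15}.
From q15 via ϵ: add q4, q10, q11.
From q11 via ϵ: add q13.
From q13 via ϵ: add q7, q9.
From q7 via ϵ: add q8.
From q9 via ϵ: add q0, q1, q5.
No new states can be added; the closed set is {q0, q1, q4, q5, q7, q8, q9, q10, q11, q13, q15}.

{q0, q1, q4, q5, q7, q8, q9, q10, q11, q13, q15}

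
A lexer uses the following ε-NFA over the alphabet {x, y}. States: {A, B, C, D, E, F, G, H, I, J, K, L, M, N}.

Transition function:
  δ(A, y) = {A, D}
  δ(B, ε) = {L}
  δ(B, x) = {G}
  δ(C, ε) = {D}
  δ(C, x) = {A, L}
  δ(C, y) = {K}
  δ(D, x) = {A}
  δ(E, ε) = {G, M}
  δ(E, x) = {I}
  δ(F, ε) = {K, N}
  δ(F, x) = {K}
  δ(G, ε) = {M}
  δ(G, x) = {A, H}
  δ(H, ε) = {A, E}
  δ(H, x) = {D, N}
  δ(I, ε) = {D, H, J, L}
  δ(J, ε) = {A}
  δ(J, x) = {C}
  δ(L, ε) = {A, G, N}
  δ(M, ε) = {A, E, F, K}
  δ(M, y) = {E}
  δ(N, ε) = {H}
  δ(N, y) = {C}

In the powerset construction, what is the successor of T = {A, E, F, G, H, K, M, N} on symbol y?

{A, C, D, E, F, G, H, K, M, N}

A on y → {A, D}.
M on y → {E}.
N on y → {C}.
No y-transition from E, F, G, H, K.
Union after reading y: {A, C, D, E}.
Now take the ε-closure:
From E via ε: add G, M.
From M via ε: add F, K.
From F via ε: add N.
From N via ε: add H.
No new states can be added; the closed set is {A, C, D, E, F, G, H, K, M, N}.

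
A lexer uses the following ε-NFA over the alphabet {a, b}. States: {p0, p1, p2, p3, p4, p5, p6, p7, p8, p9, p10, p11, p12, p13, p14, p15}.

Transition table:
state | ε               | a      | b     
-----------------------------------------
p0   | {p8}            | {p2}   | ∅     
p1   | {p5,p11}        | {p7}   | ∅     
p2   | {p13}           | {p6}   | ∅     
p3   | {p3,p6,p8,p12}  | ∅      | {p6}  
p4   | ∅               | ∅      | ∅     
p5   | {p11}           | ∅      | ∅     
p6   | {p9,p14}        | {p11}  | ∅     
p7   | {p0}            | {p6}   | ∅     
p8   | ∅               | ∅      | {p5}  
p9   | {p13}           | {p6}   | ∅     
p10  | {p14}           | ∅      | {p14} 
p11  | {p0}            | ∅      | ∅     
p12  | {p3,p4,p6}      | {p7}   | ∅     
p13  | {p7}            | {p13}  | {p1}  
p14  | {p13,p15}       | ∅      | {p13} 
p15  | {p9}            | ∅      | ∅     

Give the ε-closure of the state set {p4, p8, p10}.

Start with {p4, p8, p10}.
From p10 via ε: add p14.
From p14 via ε: add p13, p15.
From p13 via ε: add p7.
From p15 via ε: add p9.
From p7 via ε: add p0.
No new states can be added; the closed set is {p0, p4, p7, p8, p9, p10, p13, p14, p15}.

{p0, p4, p7, p8, p9, p10, p13, p14, p15}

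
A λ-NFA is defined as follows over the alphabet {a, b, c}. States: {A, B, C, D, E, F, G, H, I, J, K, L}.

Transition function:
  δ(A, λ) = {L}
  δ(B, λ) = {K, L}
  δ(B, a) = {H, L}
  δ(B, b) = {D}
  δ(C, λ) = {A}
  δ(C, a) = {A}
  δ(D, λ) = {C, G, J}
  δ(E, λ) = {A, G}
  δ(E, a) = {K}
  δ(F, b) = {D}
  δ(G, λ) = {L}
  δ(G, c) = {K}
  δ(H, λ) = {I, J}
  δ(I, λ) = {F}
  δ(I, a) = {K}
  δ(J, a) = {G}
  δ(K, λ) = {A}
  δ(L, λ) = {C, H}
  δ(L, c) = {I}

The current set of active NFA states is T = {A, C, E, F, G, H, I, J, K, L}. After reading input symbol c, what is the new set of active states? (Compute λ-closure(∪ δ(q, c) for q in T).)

{A, C, F, H, I, J, K, L}

G on c → {K}.
L on c → {I}.
No c-transition from A, C, E, F, H, I, J, K.
Union after reading c: {I, K}.
Now take the λ-closure:
From I via λ: add F.
From K via λ: add A.
From A via λ: add L.
From L via λ: add C, H.
From H via λ: add J.
No new states can be added; the closed set is {A, C, F, H, I, J, K, L}.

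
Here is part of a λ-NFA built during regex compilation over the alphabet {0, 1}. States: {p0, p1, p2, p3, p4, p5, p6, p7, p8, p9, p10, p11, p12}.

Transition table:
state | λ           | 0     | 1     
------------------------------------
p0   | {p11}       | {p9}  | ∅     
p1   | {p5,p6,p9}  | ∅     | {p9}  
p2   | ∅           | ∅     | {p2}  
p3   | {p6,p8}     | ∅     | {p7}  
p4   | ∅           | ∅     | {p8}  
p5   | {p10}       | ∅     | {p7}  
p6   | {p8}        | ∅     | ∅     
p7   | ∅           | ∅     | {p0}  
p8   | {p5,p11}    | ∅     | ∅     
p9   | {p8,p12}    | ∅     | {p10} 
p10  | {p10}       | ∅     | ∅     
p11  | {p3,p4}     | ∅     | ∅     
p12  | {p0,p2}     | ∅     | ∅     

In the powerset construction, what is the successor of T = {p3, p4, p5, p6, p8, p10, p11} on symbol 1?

{p3, p4, p5, p6, p7, p8, p10, p11}

p3 on 1 → {p7}.
p4 on 1 → {p8}.
p5 on 1 → {p7}.
No 1-transition from p6, p8, p10, p11.
Union after reading 1: {p7, p8}.
Now take the λ-closure:
From p8 via λ: add p5, p11.
From p5 via λ: add p10.
From p11 via λ: add p3, p4.
From p3 via λ: add p6.
No new states can be added; the closed set is {p3, p4, p5, p6, p7, p8, p10, p11}.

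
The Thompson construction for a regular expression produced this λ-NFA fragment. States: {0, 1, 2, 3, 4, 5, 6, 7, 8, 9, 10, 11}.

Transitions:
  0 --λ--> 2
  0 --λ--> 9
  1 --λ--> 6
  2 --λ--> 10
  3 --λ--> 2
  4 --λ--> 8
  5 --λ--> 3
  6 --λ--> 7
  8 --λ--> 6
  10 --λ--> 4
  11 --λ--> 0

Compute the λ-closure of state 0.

{0, 2, 4, 6, 7, 8, 9, 10}

Start with {0}.
From 0 via λ: add 2, 9.
From 2 via λ: add 10.
From 10 via λ: add 4.
From 4 via λ: add 8.
From 8 via λ: add 6.
From 6 via λ: add 7.
No new states can be added; the closed set is {0, 2, 4, 6, 7, 8, 9, 10}.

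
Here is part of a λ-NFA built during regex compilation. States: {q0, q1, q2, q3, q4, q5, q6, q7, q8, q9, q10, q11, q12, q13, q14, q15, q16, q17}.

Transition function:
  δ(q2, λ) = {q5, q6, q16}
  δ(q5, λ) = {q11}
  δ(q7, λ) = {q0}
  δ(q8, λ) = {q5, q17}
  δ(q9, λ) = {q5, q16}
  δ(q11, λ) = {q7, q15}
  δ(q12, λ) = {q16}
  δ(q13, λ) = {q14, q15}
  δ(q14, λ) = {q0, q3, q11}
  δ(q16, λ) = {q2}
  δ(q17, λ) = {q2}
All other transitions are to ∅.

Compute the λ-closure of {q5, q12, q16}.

{q0, q2, q5, q6, q7, q11, q12, q15, q16}

Start with {q5, q12, q16}.
From q5 via λ: add q11.
From q16 via λ: add q2.
From q2 via λ: add q6.
From q11 via λ: add q7, q15.
From q7 via λ: add q0.
No new states can be added; the closed set is {q0, q2, q5, q6, q7, q11, q12, q15, q16}.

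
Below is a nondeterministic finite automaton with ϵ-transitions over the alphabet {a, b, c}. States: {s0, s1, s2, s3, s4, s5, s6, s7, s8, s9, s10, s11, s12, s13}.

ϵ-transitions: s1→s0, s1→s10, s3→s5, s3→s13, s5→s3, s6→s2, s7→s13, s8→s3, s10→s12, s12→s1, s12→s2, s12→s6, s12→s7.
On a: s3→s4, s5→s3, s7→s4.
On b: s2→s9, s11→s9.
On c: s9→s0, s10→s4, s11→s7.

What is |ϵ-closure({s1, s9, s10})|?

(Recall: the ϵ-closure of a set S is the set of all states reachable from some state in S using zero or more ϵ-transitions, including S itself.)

9

Start with {s1, s9, s10}.
From s1 via ϵ: add s0.
From s10 via ϵ: add s12.
From s12 via ϵ: add s2, s6, s7.
From s7 via ϵ: add s13.
ϵ-closure = {s0, s1, s2, s6, s7, s9, s10, s12, s13}, which has 9 states.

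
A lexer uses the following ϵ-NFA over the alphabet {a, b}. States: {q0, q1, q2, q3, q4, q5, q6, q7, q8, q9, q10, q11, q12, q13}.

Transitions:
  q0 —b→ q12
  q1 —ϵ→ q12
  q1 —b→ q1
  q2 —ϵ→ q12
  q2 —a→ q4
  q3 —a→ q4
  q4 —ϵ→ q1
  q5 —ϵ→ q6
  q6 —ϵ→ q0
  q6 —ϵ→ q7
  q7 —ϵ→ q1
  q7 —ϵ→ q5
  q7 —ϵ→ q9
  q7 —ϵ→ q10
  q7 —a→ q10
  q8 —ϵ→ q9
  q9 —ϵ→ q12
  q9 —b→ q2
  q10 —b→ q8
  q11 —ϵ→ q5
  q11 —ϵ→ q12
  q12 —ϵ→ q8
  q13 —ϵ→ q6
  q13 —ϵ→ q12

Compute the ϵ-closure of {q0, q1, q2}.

{q0, q1, q2, q8, q9, q12}

Start with {q0, q1, q2}.
From q1 via ϵ: add q12.
From q12 via ϵ: add q8.
From q8 via ϵ: add q9.
No new states can be added; the closed set is {q0, q1, q2, q8, q9, q12}.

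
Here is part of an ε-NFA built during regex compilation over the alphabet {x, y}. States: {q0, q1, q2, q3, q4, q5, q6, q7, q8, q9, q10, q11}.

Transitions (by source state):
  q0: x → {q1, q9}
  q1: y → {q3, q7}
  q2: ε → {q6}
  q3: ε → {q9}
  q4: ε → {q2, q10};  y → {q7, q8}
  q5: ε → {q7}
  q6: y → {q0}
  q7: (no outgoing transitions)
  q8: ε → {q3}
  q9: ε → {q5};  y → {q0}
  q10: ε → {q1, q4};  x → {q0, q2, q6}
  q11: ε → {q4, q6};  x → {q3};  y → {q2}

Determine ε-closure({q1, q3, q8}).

{q1, q3, q5, q7, q8, q9}

Start with {q1, q3, q8}.
From q3 via ε: add q9.
From q9 via ε: add q5.
From q5 via ε: add q7.
No new states can be added; the closed set is {q1, q3, q5, q7, q8, q9}.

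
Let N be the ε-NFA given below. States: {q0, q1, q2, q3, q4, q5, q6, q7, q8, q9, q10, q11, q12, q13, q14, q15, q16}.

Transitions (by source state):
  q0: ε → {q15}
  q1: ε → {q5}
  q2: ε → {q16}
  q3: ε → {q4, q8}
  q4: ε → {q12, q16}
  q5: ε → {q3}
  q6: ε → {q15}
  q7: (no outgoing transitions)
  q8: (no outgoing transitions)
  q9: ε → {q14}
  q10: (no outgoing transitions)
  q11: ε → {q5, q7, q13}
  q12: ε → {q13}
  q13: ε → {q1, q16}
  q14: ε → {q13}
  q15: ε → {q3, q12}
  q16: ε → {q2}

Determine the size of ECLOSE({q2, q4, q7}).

Start with {q2, q4, q7}.
From q2 via ε: add q16.
From q4 via ε: add q12.
From q12 via ε: add q13.
From q13 via ε: add q1.
From q1 via ε: add q5.
From q5 via ε: add q3.
From q3 via ε: add q8.
ε-closure = {q1, q2, q3, q4, q5, q7, q8, q12, q13, q16}, which has 10 states.

10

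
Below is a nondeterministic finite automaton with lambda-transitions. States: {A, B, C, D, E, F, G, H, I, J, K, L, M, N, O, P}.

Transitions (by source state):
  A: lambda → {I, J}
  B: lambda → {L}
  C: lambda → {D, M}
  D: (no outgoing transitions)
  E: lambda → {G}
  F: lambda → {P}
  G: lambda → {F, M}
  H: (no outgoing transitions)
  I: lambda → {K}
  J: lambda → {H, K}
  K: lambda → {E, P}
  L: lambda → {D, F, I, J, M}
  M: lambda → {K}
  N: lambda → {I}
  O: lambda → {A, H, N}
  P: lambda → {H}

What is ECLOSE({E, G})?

{E, F, G, H, K, M, P}

Start with {E, G}.
From G via lambda: add F, M.
From F via lambda: add P.
From M via lambda: add K.
From P via lambda: add H.
No new states can be added; the closed set is {E, F, G, H, K, M, P}.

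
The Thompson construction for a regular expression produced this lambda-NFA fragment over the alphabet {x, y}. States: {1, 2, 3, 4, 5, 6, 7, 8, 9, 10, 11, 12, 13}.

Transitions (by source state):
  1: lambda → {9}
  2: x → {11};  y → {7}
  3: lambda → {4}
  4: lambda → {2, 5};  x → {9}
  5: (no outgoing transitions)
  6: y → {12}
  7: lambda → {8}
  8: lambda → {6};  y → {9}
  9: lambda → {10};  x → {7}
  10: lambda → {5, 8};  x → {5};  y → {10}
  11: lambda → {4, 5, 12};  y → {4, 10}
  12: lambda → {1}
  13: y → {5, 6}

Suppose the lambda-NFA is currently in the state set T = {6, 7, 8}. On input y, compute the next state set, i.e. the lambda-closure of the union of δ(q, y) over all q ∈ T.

{1, 5, 6, 8, 9, 10, 12}

6 on y → {12}.
8 on y → {9}.
No y-transition from 7.
Union after reading y: {9, 12}.
Now take the lambda-closure:
From 9 via lambda: add 10.
From 12 via lambda: add 1.
From 10 via lambda: add 5, 8.
From 8 via lambda: add 6.
No new states can be added; the closed set is {1, 5, 6, 8, 9, 10, 12}.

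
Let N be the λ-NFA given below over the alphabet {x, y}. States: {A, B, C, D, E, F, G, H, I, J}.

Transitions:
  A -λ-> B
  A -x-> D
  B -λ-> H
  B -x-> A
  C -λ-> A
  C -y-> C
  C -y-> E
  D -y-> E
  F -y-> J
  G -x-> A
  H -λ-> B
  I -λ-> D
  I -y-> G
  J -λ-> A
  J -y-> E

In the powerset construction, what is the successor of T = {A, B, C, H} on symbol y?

{A, B, C, E, H}

C on y → {C, E}.
No y-transition from A, B, H.
Union after reading y: {C, E}.
Now take the λ-closure:
From C via λ: add A.
From A via λ: add B.
From B via λ: add H.
No new states can be added; the closed set is {A, B, C, E, H}.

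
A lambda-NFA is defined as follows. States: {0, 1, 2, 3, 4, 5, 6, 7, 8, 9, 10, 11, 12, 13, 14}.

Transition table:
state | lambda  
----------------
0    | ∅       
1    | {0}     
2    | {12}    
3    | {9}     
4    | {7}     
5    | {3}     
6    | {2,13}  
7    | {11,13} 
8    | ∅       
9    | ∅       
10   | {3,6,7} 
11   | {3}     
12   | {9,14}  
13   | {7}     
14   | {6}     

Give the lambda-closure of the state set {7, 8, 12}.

Start with {7, 8, 12}.
From 7 via lambda: add 11, 13.
From 12 via lambda: add 9, 14.
From 11 via lambda: add 3.
From 14 via lambda: add 6.
From 6 via lambda: add 2.
No new states can be added; the closed set is {2, 3, 6, 7, 8, 9, 11, 12, 13, 14}.

{2, 3, 6, 7, 8, 9, 11, 12, 13, 14}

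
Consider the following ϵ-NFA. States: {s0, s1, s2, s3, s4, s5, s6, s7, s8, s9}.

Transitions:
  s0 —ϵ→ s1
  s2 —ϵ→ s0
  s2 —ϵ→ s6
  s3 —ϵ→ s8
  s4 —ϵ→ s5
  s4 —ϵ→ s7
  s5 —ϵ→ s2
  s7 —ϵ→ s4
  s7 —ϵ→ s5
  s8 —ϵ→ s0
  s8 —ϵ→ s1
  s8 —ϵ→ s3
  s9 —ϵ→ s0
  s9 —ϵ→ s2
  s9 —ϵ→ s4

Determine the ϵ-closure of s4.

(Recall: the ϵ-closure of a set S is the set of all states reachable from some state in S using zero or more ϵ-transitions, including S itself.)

Start with {s4}.
From s4 via ϵ: add s5, s7.
From s5 via ϵ: add s2.
From s2 via ϵ: add s0, s6.
From s0 via ϵ: add s1.
No new states can be added; the closed set is {s0, s1, s2, s4, s5, s6, s7}.

{s0, s1, s2, s4, s5, s6, s7}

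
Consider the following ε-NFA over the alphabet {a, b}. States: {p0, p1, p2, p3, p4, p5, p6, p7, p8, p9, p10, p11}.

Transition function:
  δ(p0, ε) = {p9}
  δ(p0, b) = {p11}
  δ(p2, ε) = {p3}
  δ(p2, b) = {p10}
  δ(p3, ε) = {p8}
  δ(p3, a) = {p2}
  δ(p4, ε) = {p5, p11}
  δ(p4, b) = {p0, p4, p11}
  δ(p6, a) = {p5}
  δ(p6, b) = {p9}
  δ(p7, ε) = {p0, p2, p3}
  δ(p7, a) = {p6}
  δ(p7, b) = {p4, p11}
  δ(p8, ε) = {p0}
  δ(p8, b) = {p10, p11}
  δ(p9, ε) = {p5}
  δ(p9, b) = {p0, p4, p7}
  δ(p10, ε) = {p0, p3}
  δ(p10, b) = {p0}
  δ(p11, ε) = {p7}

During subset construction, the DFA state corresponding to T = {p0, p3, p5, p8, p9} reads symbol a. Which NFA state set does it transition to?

p3 on a → {p2}.
No a-transition from p0, p5, p8, p9.
Union after reading a: {p2}.
Now take the ε-closure:
From p2 via ε: add p3.
From p3 via ε: add p8.
From p8 via ε: add p0.
From p0 via ε: add p9.
From p9 via ε: add p5.
No new states can be added; the closed set is {p0, p2, p3, p5, p8, p9}.

{p0, p2, p3, p5, p8, p9}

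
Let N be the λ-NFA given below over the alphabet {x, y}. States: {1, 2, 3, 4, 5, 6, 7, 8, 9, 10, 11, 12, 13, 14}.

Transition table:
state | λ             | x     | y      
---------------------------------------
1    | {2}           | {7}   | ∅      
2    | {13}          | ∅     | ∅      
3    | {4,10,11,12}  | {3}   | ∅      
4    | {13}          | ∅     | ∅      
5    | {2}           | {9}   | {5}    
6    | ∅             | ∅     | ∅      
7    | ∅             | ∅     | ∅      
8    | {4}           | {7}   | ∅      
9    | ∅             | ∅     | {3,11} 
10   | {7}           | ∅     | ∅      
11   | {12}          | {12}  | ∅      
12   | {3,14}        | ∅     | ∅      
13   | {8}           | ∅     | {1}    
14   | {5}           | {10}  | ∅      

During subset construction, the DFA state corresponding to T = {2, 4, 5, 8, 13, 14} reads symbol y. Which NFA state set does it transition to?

{1, 2, 4, 5, 8, 13}

5 on y → {5}.
13 on y → {1}.
No y-transition from 2, 4, 8, 14.
Union after reading y: {1, 5}.
Now take the λ-closure:
From 1 via λ: add 2.
From 2 via λ: add 13.
From 13 via λ: add 8.
From 8 via λ: add 4.
No new states can be added; the closed set is {1, 2, 4, 5, 8, 13}.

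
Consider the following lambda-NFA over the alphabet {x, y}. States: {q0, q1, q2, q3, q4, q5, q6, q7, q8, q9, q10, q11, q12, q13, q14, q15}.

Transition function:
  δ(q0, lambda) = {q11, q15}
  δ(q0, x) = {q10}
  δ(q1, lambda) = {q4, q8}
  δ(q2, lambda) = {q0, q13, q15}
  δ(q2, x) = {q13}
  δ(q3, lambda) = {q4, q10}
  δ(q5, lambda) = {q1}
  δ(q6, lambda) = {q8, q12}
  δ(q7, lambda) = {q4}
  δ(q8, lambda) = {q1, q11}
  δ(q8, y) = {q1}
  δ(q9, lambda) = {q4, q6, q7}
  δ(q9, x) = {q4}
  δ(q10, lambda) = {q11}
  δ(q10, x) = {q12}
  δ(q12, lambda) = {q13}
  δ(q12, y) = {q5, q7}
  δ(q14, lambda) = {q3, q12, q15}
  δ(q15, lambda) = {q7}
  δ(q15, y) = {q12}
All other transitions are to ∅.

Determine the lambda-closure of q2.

{q0, q2, q4, q7, q11, q13, q15}

Start with {q2}.
From q2 via lambda: add q0, q13, q15.
From q0 via lambda: add q11.
From q15 via lambda: add q7.
From q7 via lambda: add q4.
No new states can be added; the closed set is {q0, q2, q4, q7, q11, q13, q15}.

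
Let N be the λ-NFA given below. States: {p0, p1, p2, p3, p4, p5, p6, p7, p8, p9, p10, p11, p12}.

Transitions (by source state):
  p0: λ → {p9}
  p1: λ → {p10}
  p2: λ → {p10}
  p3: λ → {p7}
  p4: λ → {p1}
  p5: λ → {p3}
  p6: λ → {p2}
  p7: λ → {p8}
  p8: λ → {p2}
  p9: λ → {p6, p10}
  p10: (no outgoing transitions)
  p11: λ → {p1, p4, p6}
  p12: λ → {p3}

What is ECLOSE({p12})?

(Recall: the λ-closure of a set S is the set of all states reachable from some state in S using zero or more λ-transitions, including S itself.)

{p2, p3, p7, p8, p10, p12}

Start with {p12}.
From p12 via λ: add p3.
From p3 via λ: add p7.
From p7 via λ: add p8.
From p8 via λ: add p2.
From p2 via λ: add p10.
No new states can be added; the closed set is {p2, p3, p7, p8, p10, p12}.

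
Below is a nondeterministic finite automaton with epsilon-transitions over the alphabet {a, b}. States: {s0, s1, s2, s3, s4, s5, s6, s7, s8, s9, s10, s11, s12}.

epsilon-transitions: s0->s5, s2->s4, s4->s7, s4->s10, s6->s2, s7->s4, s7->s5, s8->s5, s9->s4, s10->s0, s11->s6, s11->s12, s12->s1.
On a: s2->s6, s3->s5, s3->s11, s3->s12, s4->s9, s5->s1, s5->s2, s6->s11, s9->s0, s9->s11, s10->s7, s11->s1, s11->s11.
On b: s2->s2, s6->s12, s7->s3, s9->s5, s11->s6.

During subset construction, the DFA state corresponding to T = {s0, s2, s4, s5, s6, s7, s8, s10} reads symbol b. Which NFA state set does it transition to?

{s0, s1, s2, s3, s4, s5, s7, s10, s12}

s2 on b → {s2}.
s6 on b → {s12}.
s7 on b → {s3}.
No b-transition from s0, s4, s5, s8, s10.
Union after reading b: {s2, s3, s12}.
Now take the epsilon-closure:
From s2 via epsilon: add s4.
From s12 via epsilon: add s1.
From s4 via epsilon: add s7, s10.
From s7 via epsilon: add s5.
From s10 via epsilon: add s0.
No new states can be added; the closed set is {s0, s1, s2, s3, s4, s5, s7, s10, s12}.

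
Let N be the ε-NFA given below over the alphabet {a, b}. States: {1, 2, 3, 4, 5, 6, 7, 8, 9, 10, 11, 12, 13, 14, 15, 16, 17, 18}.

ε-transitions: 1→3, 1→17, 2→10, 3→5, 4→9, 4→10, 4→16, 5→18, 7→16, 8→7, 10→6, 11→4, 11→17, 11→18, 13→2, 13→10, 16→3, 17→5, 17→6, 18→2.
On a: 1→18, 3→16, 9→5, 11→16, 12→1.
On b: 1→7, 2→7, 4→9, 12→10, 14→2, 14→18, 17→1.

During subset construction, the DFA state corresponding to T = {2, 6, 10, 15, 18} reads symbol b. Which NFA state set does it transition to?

2 on b → {7}.
No b-transition from 6, 10, 15, 18.
Union after reading b: {7}.
Now take the ε-closure:
From 7 via ε: add 16.
From 16 via ε: add 3.
From 3 via ε: add 5.
From 5 via ε: add 18.
From 18 via ε: add 2.
From 2 via ε: add 10.
From 10 via ε: add 6.
No new states can be added; the closed set is {2, 3, 5, 6, 7, 10, 16, 18}.

{2, 3, 5, 6, 7, 10, 16, 18}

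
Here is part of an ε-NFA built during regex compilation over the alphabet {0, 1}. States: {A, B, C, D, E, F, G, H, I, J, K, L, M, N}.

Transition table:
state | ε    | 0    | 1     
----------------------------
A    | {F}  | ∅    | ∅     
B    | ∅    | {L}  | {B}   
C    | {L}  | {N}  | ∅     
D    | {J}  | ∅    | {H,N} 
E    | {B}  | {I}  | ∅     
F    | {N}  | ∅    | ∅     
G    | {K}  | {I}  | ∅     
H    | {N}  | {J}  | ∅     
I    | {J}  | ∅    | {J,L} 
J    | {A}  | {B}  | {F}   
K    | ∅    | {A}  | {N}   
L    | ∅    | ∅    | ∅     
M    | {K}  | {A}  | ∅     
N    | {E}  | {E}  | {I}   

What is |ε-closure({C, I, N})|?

Start with {C, I, N}.
From C via ε: add L.
From I via ε: add J.
From N via ε: add E.
From E via ε: add B.
From J via ε: add A.
From A via ε: add F.
ε-closure = {A, B, C, E, F, I, J, L, N}, which has 9 states.

9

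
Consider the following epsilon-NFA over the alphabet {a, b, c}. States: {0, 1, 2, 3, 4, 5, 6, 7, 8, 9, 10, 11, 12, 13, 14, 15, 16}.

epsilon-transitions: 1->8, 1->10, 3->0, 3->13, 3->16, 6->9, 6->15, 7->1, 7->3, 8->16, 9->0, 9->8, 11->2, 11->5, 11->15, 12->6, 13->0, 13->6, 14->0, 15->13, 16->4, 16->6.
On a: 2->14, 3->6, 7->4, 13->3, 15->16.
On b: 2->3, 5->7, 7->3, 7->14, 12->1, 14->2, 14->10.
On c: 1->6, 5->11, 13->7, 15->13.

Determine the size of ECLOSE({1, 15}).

10

Start with {1, 15}.
From 1 via epsilon: add 8, 10.
From 15 via epsilon: add 13.
From 8 via epsilon: add 16.
From 13 via epsilon: add 0, 6.
From 6 via epsilon: add 9.
From 16 via epsilon: add 4.
epsilon-closure = {0, 1, 4, 6, 8, 9, 10, 13, 15, 16}, which has 10 states.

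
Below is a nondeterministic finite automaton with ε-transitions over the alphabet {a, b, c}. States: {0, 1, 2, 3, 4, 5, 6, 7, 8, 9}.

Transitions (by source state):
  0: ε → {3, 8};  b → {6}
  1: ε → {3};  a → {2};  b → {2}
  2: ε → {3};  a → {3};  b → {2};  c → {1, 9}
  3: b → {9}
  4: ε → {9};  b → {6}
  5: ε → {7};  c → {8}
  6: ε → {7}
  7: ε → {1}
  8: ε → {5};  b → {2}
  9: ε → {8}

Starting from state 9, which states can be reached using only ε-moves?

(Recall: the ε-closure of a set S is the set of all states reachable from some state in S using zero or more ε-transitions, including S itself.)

{1, 3, 5, 7, 8, 9}

Start with {9}.
From 9 via ε: add 8.
From 8 via ε: add 5.
From 5 via ε: add 7.
From 7 via ε: add 1.
From 1 via ε: add 3.
No new states can be added; the closed set is {1, 3, 5, 7, 8, 9}.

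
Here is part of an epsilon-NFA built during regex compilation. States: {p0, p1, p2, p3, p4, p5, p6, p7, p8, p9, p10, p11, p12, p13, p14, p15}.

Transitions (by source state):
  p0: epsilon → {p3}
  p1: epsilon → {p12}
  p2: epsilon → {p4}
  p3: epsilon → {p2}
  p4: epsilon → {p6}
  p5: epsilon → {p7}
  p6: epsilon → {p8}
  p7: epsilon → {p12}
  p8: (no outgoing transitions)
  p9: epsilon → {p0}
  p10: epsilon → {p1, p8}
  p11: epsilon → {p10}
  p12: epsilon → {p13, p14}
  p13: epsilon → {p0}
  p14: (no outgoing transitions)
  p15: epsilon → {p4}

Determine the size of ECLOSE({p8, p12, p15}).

Start with {p8, p12, p15}.
From p12 via epsilon: add p13, p14.
From p15 via epsilon: add p4.
From p4 via epsilon: add p6.
From p13 via epsilon: add p0.
From p0 via epsilon: add p3.
From p3 via epsilon: add p2.
epsilon-closure = {p0, p2, p3, p4, p6, p8, p12, p13, p14, p15}, which has 10 states.

10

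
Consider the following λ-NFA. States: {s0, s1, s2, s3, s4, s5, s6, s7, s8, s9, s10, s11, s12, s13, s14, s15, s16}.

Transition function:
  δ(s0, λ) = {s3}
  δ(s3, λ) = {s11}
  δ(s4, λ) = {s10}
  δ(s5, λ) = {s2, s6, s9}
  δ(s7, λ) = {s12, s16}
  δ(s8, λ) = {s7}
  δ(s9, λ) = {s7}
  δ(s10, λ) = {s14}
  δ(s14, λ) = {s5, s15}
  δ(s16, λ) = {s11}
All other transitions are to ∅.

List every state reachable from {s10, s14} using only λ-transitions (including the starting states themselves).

{s2, s5, s6, s7, s9, s10, s11, s12, s14, s15, s16}

Start with {s10, s14}.
From s14 via λ: add s5, s15.
From s5 via λ: add s2, s6, s9.
From s9 via λ: add s7.
From s7 via λ: add s12, s16.
From s16 via λ: add s11.
No new states can be added; the closed set is {s2, s5, s6, s7, s9, s10, s11, s12, s14, s15, s16}.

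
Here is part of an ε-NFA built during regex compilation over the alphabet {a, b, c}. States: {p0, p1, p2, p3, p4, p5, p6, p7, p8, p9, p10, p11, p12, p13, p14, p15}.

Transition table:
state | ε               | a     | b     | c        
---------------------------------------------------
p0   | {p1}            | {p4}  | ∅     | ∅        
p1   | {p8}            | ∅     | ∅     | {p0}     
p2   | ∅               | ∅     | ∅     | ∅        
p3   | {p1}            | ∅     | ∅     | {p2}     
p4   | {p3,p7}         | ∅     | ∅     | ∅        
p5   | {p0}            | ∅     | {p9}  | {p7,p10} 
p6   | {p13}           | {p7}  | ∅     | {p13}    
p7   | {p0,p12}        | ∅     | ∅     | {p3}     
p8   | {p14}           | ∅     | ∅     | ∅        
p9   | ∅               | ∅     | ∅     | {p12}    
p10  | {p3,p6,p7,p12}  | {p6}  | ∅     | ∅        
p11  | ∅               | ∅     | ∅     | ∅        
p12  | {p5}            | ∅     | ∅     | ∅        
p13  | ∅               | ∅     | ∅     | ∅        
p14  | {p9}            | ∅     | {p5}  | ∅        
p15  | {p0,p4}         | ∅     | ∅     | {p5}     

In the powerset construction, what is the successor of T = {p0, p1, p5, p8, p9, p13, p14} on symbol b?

p5 on b → {p9}.
p14 on b → {p5}.
No b-transition from p0, p1, p8, p9, p13.
Union after reading b: {p5, p9}.
Now take the ε-closure:
From p5 via ε: add p0.
From p0 via ε: add p1.
From p1 via ε: add p8.
From p8 via ε: add p14.
No new states can be added; the closed set is {p0, p1, p5, p8, p9, p14}.

{p0, p1, p5, p8, p9, p14}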